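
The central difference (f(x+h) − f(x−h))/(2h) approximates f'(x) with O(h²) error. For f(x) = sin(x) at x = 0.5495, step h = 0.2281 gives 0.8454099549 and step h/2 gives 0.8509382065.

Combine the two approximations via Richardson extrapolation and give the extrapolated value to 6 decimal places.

r = 2: numerator weight 4, denominator 3.
Top: 4(0.8509382065) − (0.8454099549) = 2.5583428711
Divide by 2^2 − 1 = 3.
2.5583428711 ÷ 3 = 0.8527809570

0.852781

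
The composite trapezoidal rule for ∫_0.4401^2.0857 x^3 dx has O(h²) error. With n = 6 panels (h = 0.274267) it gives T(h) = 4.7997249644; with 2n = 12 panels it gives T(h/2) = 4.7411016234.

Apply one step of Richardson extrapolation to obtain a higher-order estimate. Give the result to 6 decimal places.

r = 2: numerator weight 4, denominator 3.
Top: 4(4.7411016234) − (4.7997249644) = 14.1646815292
R = 14.1646815292/3 = 4.7215605097
Gap between inputs: 5.862e-02; correction applied: −0.0195411137.

4.721561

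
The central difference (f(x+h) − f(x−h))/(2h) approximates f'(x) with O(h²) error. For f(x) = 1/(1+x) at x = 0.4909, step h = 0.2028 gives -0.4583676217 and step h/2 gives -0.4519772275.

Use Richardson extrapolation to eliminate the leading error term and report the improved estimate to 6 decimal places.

-0.449847

Error is O(h^2); halving h shrinks it by 2^2 = 4.
Numerator 4·A(h/2) − A(h) = 4·(-0.4519772275) − (-0.4583676217) = -1.3495412883
Divide by 2^2 − 1 = 3.
(4·(-0.4519772275) − (-0.4583676217))/(4 − 1) = -0.4498470961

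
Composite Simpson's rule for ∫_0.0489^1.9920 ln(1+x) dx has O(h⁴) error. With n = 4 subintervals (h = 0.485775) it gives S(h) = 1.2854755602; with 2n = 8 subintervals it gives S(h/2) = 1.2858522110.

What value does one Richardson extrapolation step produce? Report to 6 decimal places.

Error is O(h^4); halving h shrinks it by 2^4 = 16.
16 × 1.2858522110 = 20.5736353760; 20.5736353760 − 1.2854755602 = 19.2881598158
Denominator 16 − 1 = 15.
So the Richardson estimate is 1.2858773211.

1.285877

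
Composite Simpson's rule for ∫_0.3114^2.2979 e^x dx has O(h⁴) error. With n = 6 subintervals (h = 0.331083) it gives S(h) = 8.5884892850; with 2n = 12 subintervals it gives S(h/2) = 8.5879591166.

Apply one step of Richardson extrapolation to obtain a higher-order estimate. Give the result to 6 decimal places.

8.587924

With r = 4 the leading error scales as h^4, so the weight is 2^4 = 16.
Difference of the inputs: 8.5879591166 − 8.5884892850 = -0.0005301684
Correction (A(h/2) − A(h))/(16 − 1) = (-0.0005301684)/15 = -0.0000353446
R = 8.5879591166 − 0.0000353446 = 8.5879237720
Correction |R − A(h/2)| = 3.534e-05; gap |A(h/2) − A(h)| = 5.302e-04.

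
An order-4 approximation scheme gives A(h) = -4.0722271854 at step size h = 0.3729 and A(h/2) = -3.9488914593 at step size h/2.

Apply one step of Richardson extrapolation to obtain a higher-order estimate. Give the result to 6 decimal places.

-3.940669

r = 4: numerator weight 16, denominator 15.
A(h/2) − A(h) = -3.9488914593 − (-4.0722271854) = 0.1233357261
Correction (A(h/2) − A(h))/(16 − 1) = 0.1233357261/15 = 0.0082223817
R = A(h/2) + (A(h/2) − A(h))/15 = -3.9488914593 + 0.0082223817 = -3.9406690776
Gap between inputs: 1.233e-01; correction applied: +0.0082223817.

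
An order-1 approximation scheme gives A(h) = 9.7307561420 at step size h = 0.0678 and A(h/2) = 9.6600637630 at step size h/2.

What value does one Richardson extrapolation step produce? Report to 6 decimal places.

With r = 1 the leading error scales as h^1, so the weight is 2^1 = 2.
Weighted: 19.3201275260 − 9.7307561420 = 9.5893713840
9.5893713840 ÷ 1 = 9.5893713840
Gap between inputs: 7.069e-02; correction applied: −0.0706923790.

9.589371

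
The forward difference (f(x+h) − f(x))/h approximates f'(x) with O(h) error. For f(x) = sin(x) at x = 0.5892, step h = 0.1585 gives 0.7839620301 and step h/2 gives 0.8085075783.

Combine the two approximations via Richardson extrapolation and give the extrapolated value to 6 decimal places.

0.833053

Order 1 gives 2^r = 2 and 2^r − 1 = 1.
Top: 2(0.8085075783) − (0.7839620301) = 0.8330531265
Denominator 2 − 1 = 1.
0.8330531265 ÷ 1 = 0.8330531265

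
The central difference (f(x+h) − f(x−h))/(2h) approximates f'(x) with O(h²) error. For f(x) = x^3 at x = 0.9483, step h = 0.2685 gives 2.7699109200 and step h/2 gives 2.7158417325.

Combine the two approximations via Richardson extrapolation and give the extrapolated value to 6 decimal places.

2.697819

Error is O(h^2); halving h shrinks it by 2^2 = 4.
4×2.7158417325 − 2.7699109200 = 8.0934560100
8.0934560100 ÷ 3 = 2.6978186700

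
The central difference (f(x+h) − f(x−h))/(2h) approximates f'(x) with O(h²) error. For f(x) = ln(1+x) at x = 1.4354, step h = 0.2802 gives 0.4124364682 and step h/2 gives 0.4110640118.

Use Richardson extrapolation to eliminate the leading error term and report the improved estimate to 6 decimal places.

0.410607

Leading term ∝ h^2; use weight 4 = 2^2.
4·0.4110640118 = 1.6442560472; subtract 0.4124364682 → 1.2318195790
1.2318195790 ÷ 3 = 0.4106065263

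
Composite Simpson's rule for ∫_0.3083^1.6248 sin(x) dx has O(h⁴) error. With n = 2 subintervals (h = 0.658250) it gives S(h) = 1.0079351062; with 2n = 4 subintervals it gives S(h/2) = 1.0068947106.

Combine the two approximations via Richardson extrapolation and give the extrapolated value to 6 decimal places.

r = 4, so 2^r = 16.
16 × 1.0068947106 − 1.0079351062 = 15.1023802634
R = 15.1023802634/15 = 1.0068253509
Correction |R − A(h/2)| = 6.936e-05; gap |A(h/2) − A(h)| = 1.040e-03.

1.006825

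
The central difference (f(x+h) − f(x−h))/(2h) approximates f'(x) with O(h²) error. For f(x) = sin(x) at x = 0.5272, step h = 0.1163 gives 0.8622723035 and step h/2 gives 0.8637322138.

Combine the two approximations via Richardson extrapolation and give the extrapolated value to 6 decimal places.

0.864219

Error is O(h^2); halving h shrinks it by 2^2 = 4.
Top: 4(0.8637322138) − (0.8622723035) = 2.5926565517
Divide by 2^2 − 1 = 3.
Result: 0.8642188506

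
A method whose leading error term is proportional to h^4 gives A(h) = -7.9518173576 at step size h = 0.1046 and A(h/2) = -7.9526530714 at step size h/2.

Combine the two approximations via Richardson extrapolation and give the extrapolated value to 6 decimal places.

-7.952709

Order 4 gives 2^r = 16 and 2^r − 1 = 15.
16*(-7.9526530714) − (-7.9518173576) = -119.2906317848
Denominator 16 − 1 = 15.
(-119.2906317848) ÷ 15 = -7.9527087857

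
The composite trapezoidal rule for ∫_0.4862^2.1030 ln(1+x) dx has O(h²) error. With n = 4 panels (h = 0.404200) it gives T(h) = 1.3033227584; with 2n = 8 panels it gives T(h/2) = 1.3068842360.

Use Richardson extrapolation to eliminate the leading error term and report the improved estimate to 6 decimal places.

1.308071

With r = 2 the leading error scales as h^2, so the weight is 2^2 = 4.
A(h/2) − A(h) = 1.3068842360 − 1.3033227584 = 0.0035614776
Correction (A(h/2) − A(h))/(4 − 1) = 0.0035614776/3 = 0.0011871592
R = A(h/2) + (A(h/2) − A(h))/3 = 1.3068842360 + 0.0011871592 = 1.3080713952
Correction |R − A(h/2)| = 1.187e-03; gap |A(h/2) − A(h)| = 3.561e-03.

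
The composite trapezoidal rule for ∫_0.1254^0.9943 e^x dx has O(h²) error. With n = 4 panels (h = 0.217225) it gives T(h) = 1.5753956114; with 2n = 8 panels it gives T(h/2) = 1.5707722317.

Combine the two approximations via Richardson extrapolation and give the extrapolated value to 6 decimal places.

r = 2, so 2^r = 4.
2^2*A(h/2) = 6.2830889268; minus A(h) gives 4.7076933154.
R = 4.7076933154/3 = 1.5692311051
Correction |R − A(h/2)| = 1.541e-03; gap |A(h/2) − A(h)| = 4.623e-03.

1.569231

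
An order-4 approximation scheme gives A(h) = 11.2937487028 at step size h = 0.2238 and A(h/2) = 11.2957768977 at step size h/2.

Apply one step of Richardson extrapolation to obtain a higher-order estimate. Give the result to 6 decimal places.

11.295912

Order 4 gives 2^r = 16 and 2^r − 1 = 15.
2^4·A(h/2) = 180.7324303632; minus A(h) gives 169.4386816604.
169.4386816604 ÷ 15 = 11.2959121107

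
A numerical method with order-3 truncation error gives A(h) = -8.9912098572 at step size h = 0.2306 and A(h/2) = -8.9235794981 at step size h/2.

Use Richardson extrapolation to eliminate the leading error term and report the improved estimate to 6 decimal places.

With r = 3 the leading error scales as h^3, so the weight is 2^3 = 8.
8·(-8.9235794981) − (-8.9912098572) = -62.3974261276
Denominator 8 − 1 = 7.
Extrapolated: (-62.3974261276) / 7 = -8.9139180182
Shift from A(h/2): +0.0096614799.

-8.913918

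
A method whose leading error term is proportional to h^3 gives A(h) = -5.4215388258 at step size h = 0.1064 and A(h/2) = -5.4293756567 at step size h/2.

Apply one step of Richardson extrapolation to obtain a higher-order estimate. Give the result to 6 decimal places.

With r = 3 the leading error scales as h^3, so the weight is 2^3 = 8.
Weighted: (-43.4350052536) − (-5.4215388258) = -38.0134664278
Extrapolated: (-38.0134664278) / 7 = -5.4304952040

-5.430495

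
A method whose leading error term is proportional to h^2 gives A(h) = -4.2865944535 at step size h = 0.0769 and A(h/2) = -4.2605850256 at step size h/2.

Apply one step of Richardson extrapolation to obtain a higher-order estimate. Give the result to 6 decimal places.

Leading term ∝ h^2; use weight 4 = 2^2.
4 × (-4.2605850256) = -17.0423401024; subtract (-4.2865944535) → -12.7557456489
Denominator 4 − 1 = 3.
(-12.7557456489) ÷ 3 = -4.2519152163

-4.251915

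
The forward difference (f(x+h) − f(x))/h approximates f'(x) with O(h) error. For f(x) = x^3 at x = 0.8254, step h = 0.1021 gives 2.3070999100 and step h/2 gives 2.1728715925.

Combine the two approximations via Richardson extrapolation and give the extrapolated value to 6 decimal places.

With r = 1 the leading error scales as h^1, so the weight is 2^1 = 2.
Difference of the inputs: 2.1728715925 − 2.3070999100 = -0.1342283175
Divide by 2^1 − 1 = 1: (-0.1342283175)/1 = -0.1342283175
R = 2.1728715925 − 0.1342283175 = 2.0386432750
Gap between inputs: 1.342e-01; correction applied: −0.1342283175.

2.038643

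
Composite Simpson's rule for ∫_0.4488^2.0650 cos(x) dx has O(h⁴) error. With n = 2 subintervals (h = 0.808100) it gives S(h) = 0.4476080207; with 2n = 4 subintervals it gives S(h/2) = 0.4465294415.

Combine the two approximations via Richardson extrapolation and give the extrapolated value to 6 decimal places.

r = 4, so 2^r = 16.
Numerator 16 × A(h/2) − A(h) = 16 × 0.4465294415 − 0.4476080207 = 6.6968630433
Divide by 2^4 − 1 = 15.
(16 × 0.4465294415 − 0.4476080207)/(16 − 1) = 0.4464575362

0.446458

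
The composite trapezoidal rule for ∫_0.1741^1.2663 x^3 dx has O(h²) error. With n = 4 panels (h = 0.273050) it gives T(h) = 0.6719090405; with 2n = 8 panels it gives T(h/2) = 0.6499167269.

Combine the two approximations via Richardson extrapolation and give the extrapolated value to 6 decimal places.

Leading term ∝ h^2; use weight 4 = 2^2.
2^2·A(h/2) = 2.5996669076; minus A(h) gives 1.9277578671.
R = 1.9277578671/3 = 0.6425859557

0.642586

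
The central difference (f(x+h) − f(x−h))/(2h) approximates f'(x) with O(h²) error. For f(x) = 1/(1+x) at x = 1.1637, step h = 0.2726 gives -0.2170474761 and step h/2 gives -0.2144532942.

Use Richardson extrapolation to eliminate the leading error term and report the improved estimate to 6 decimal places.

The method has order 2: 2^2 = 4.
4*(-0.2144532942) − (-0.2170474761) = -0.6407657007
Denominator 4 − 1 = 3.
R = (-0.6407657007)/3 = -0.2135885669

-0.213589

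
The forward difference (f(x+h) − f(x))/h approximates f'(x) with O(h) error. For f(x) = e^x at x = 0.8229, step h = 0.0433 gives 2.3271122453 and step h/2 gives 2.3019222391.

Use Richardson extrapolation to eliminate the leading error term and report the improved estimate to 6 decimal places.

2.276732

Error is O(h^1); halving h shrinks it by 2^1 = 2.
Top: 2(2.3019222391) − (2.3271122453) = 2.2767322329
Denominator 2 − 1 = 1.
(2*2.3019222391 − 2.3271122453)/(2 − 1) = 2.2767322329
Gap between inputs: 2.519e-02; correction applied: −0.0251900062.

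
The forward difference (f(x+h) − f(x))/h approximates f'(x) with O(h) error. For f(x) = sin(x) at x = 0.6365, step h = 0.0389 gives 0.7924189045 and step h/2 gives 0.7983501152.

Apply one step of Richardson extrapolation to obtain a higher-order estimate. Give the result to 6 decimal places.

0.804281

The method has order 1: 2^1 = 2.
2 × 0.7983501152 = 1.5967002304; 1.5967002304 − 0.7924189045 = 0.8042813259
Divide by 2^1 − 1 = 1.
R = 0.8042813259/1 = 0.8042813259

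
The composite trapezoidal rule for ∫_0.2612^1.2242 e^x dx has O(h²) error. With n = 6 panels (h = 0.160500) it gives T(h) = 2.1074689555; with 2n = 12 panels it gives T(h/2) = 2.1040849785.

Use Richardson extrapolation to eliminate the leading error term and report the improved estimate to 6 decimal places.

Method order is 2; weight 2^2 = 4.
4·2.1040849785 = 8.4163399140; subtract 2.1074689555 → 6.3088709585
Divide by 2^2 − 1 = 3.
(4·2.1040849785 − 2.1074689555)/(4 − 1) = 2.1029569862
Correction |R − A(h/2)| = 1.128e-03; gap |A(h/2) − A(h)| = 3.384e-03.

2.102957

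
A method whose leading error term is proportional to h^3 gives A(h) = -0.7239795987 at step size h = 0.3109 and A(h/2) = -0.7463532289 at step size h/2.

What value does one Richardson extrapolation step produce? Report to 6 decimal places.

-0.749549

r = 3: numerator weight 8, denominator 7.
8*(-0.7463532289) = -5.9708258312; (-5.9708258312) − (-0.7239795987) = -5.2468462325
(-5.2468462325) ÷ 7 = -0.7495494618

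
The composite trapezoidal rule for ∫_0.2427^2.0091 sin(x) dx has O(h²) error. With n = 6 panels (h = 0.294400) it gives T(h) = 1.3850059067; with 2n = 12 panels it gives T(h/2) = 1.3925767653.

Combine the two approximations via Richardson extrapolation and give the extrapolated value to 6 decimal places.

r = 2: numerator weight 4, denominator 3.
Numerator 4 × A(h/2) − A(h) = 4 × 1.3925767653 − 1.3850059067 = 4.1853011545
Extrapolated: 4.1853011545 / 3 = 1.3951003848

1.395100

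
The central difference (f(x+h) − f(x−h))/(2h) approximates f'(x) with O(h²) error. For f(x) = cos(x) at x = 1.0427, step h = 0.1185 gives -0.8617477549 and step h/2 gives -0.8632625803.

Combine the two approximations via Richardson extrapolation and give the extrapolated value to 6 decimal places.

-0.863768

Method order is 2; weight 2^2 = 4.
A(h/2) − A(h) = -0.8632625803 − (-0.8617477549) = -0.0015148254
Divide by 2^2 − 1 = 3: (-0.0015148254)/3 = -0.0005049418
R = -0.8632625803 − 0.0005049418 = -0.8637675221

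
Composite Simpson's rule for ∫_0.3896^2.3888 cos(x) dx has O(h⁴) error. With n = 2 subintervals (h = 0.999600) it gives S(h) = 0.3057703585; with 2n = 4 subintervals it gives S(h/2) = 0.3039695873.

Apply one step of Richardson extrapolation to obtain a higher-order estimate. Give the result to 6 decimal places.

0.303850

With r = 4 the leading error scales as h^4, so the weight is 2^4 = 16.
16×0.3039695873 = 4.8635133968; 4.8635133968 − 0.3057703585 = 4.5577430383
Denominator 16 − 1 = 15.
R = 4.5577430383/15 = 0.3038495359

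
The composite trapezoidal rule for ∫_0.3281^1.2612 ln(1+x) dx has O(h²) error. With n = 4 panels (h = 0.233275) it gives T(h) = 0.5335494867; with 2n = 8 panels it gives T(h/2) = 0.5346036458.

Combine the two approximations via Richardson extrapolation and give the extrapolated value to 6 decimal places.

With r = 2 the leading error scales as h^2, so the weight is 2^2 = 4.
2^2*A(h/2) = 2.1384145832; minus A(h) gives 1.6048650965.
Denominator 4 − 1 = 3.
1.6048650965 ÷ 3 = 0.5349550322

0.534955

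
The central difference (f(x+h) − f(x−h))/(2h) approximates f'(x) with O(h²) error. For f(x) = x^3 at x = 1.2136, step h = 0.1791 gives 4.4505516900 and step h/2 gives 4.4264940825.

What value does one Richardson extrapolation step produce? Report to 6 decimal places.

With r = 2 the leading error scales as h^2, so the weight is 2^2 = 4.
Top: 4(4.4264940825) − (4.4505516900) = 13.2554246400
Denominator 4 − 1 = 3.
13.2554246400 ÷ 3 = 4.4184748800

4.418475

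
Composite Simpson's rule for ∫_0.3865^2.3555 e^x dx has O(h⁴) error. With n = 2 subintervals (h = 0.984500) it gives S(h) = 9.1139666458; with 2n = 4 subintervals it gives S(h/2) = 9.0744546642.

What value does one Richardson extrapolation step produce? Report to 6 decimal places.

With r = 4 the leading error scales as h^4, so the weight is 2^4 = 16.
Difference of the inputs: 9.0744546642 − 9.1139666458 = -0.0395119816
Correction (A(h/2) − A(h))/(16 − 1) = (-0.0395119816)/15 = -0.0026341321
R = A(h/2) + (A(h/2) − A(h))/15 = 9.0744546642 − 0.0026341321 = 9.0718205321
Gap between inputs: 3.951e-02; correction applied: −0.0026341321.

9.071821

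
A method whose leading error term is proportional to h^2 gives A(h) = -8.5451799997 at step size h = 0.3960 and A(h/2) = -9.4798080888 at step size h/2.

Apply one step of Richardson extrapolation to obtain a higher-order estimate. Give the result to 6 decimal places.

-9.791351

r = 2: numerator weight 4, denominator 3.
Top: 4(-9.4798080888) − (-8.5451799997) = -29.3740523555
Extrapolated: (-29.3740523555) / 3 = -9.7913507852
Shift from A(h/2): −0.3115426964.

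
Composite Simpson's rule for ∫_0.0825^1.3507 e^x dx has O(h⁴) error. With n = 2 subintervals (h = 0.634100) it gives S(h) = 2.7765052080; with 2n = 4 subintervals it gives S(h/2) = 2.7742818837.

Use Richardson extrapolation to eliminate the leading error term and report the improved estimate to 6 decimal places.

2.774134

Method order is 4; weight 2^4 = 16.
2^4×A(h/2) = 44.3885101392; minus A(h) gives 41.6120049312.
R = 41.6120049312/15 = 2.7741336621
Shift from A(h/2): −0.0001482216.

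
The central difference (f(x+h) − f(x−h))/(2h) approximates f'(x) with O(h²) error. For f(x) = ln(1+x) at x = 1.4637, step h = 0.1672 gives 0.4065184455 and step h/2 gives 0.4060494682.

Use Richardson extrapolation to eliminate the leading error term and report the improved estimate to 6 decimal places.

Error is O(h^2); halving h shrinks it by 2^2 = 4.
A(h/2) − A(h) = 0.4060494682 − 0.4065184455 = -0.0004689773
Divide by 2^2 − 1 = 3: (-0.0004689773)/3 = -0.0001563258
R = 0.4060494682 − 0.0001563258 = 0.4058931424

0.405893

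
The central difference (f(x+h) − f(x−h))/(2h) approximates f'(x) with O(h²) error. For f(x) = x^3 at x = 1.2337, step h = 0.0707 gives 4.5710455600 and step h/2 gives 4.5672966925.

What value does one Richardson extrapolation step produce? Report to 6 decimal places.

With r = 2 the leading error scales as h^2, so the weight is 2^2 = 4.
Numerator 4*A(h/2) − A(h) = 4*4.5672966925 − 4.5710455600 = 13.6981412100
Denominator 4 − 1 = 3.
So the Richardson estimate is 4.5660470700.
Gap between inputs: 3.749e-03; correction applied: −0.0012496225.

4.566047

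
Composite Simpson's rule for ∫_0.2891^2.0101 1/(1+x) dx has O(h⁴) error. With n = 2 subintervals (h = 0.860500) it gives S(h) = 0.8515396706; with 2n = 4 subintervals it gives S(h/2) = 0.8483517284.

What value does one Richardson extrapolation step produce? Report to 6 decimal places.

0.848139

Order 4 gives 2^r = 16 and 2^r − 1 = 15.
2^4×A(h/2) = 13.5736276544; minus A(h) gives 12.7220879838.
12.7220879838 ÷ 15 = 0.8481391989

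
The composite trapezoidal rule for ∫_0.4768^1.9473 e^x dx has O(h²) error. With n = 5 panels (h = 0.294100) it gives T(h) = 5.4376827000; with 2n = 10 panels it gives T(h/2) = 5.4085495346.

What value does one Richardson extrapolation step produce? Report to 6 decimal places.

5.398838

Error is O(h^2); halving h shrinks it by 2^2 = 4.
Weighted: 21.6341981384 − 5.4376827000 = 16.1965154384
Denominator 4 − 1 = 3.
R = 16.1965154384/3 = 5.3988384795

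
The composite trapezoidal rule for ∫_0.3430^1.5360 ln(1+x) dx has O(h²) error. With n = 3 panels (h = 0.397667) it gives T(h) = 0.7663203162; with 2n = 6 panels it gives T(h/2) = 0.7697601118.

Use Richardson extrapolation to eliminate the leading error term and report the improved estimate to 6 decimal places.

With r = 2 the leading error scales as h^2, so the weight is 2^2 = 4.
A(h/2) − A(h) = 0.7697601118 − 0.7663203162 = 0.0034397956
Divide by 2^2 − 1 = 3: 0.0034397956/3 = 0.0011465985
R = 0.7697601118 + 0.0011465985 = 0.7709067103

0.770907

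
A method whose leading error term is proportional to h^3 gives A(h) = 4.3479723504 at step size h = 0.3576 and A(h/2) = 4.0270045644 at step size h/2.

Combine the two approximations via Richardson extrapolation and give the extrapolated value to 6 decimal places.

With r = 3 the leading error scales as h^3, so the weight is 2^3 = 8.
Difference of the inputs: 4.0270045644 − 4.3479723504 = -0.3209677860
Correction (A(h/2) − A(h))/(8 − 1) = (-0.3209677860)/7 = -0.0458525409
R = 4.0270045644 − 0.0458525409 = 3.9811520235

3.981152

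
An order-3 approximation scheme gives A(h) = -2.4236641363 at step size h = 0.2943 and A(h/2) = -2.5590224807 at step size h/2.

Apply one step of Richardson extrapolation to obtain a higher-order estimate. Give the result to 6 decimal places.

Method order is 3; weight 2^3 = 8.
Difference of the inputs: -2.5590224807 − (-2.4236641363) = -0.1353583444
Divide by 2^3 − 1 = 7: (-0.1353583444)/7 = -0.0193369063
R = -2.5590224807 − 0.0193369063 = -2.5783593870

-2.578359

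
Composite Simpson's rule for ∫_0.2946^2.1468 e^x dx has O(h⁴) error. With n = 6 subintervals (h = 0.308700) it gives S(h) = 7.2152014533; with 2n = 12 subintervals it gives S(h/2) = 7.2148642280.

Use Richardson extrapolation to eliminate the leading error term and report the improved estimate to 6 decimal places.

Method order is 4; weight 2^4 = 16.
16×7.2148642280 = 115.4378276480; 115.4378276480 − 7.2152014533 = 108.2226261947
Denominator 16 − 1 = 15.
Result: 7.2148417463
Shift from A(h/2): −0.0000224817.

7.214842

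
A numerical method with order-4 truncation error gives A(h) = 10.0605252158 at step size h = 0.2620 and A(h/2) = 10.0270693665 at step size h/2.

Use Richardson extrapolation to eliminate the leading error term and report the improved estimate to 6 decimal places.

Error is O(h^4); halving h shrinks it by 2^4 = 16.
16×10.0270693665 = 160.4331098640; subtract 10.0605252158 → 150.3725846482
Divide by 2^4 − 1 = 15.
150.3725846482 ÷ 15 = 10.0248389765
Gap between inputs: 3.346e-02; correction applied: −0.0022303900.

10.024839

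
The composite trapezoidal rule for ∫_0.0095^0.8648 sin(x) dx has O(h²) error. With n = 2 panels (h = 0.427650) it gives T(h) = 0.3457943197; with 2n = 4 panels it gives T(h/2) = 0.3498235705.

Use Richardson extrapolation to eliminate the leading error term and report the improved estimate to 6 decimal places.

0.351167

Order 2 gives 2^r = 4 and 2^r − 1 = 3.
Top: 4(0.3498235705) − (0.3457943197) = 1.0534999623
Divide by 2^2 − 1 = 3.
Extrapolated: 1.0534999623 / 3 = 0.3511666541
Correction |R − A(h/2)| = 1.343e-03; gap |A(h/2) − A(h)| = 4.029e-03.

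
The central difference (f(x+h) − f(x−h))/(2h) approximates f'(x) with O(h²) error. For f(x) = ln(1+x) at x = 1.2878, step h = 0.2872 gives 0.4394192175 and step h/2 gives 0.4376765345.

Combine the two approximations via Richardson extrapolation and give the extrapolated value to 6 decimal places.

The method has order 2: 2^2 = 4.
2^2×A(h/2) = 1.7507061380; minus A(h) gives 1.3112869205.
Extrapolated: 1.3112869205 / 3 = 0.4370956402
Correction |R − A(h/2)| = 5.809e-04; gap |A(h/2) − A(h)| = 1.743e-03.

0.437096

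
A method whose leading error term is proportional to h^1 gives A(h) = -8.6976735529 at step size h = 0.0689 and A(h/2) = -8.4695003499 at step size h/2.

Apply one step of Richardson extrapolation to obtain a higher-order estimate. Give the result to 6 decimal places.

Order 1 gives 2^r = 2 and 2^r − 1 = 1.
A(h/2) − A(h) = -8.4695003499 − (-8.6976735529) = 0.2281732030
Divide by 2^1 − 1 = 1: 0.2281732030/1 = 0.2281732030
R = -8.4695003499 + 0.2281732030 = -8.2413271469

-8.241327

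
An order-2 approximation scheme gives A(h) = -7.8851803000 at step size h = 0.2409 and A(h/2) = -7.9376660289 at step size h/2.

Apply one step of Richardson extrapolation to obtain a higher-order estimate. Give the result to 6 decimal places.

With r = 2 the leading error scales as h^2, so the weight is 2^2 = 4.
4×(-7.9376660289) = -31.7506641156; subtract (-7.8851803000) → -23.8654838156
(4×(-7.9376660289) − (-7.8851803000))/(4 − 1) = -7.9551612719

-7.955161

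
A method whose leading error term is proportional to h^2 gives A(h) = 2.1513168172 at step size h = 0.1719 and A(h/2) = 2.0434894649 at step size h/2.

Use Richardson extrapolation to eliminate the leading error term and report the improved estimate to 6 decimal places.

Method order is 2; weight 2^2 = 4.
A(h/2) − A(h) = 2.0434894649 − 2.1513168172 = -0.1078273523
Correction (A(h/2) − A(h))/(4 − 1) = (-0.1078273523)/3 = -0.0359424508
R = A(h/2) + (A(h/2) − A(h))/3 = 2.0434894649 − 0.0359424508 = 2.0075470141

2.007547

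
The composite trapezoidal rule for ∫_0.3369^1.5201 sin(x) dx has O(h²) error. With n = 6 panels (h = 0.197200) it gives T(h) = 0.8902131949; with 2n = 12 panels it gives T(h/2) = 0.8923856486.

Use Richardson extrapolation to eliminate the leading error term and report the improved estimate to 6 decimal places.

Leading term ∝ h^2; use weight 4 = 2^2.
4·0.8923856486 = 3.5695425944; subtract 0.8902131949 → 2.6793293995
Divide by 2^2 − 1 = 3.
Result: 0.8931097998

0.893110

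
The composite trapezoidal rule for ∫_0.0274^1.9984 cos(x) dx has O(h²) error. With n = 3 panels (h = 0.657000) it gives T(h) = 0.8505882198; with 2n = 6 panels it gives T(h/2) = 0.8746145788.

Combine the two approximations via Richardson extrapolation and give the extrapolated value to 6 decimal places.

0.882623

The method has order 2: 2^2 = 4.
A(h/2) − A(h) = 0.8746145788 − 0.8505882198 = 0.0240263590
Divide by 2^2 − 1 = 3: 0.0240263590/3 = 0.0080087863
R = A(h/2) + (A(h/2) − A(h))/3 = 0.8746145788 + 0.0080087863 = 0.8826233651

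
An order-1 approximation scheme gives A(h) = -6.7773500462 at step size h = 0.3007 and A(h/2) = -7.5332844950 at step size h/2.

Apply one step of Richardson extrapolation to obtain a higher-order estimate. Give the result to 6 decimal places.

-8.289219

Order 1 gives 2^r = 2 and 2^r − 1 = 1.
2^1×A(h/2) = -15.0665689900; minus A(h) gives -8.2892189438.
(2×(-7.5332844950) − (-6.7773500462))/(2 − 1) = -8.2892189438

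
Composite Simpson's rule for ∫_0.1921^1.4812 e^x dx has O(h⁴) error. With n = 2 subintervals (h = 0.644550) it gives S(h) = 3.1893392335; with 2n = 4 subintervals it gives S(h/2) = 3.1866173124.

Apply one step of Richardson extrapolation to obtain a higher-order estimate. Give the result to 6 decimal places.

r = 4: numerator weight 16, denominator 15.
16·3.1866173124 − 3.1893392335 = 47.7965377649
R = 47.7965377649/15 = 3.1864358510
Shift from A(h/2): −0.0001814614.

3.186436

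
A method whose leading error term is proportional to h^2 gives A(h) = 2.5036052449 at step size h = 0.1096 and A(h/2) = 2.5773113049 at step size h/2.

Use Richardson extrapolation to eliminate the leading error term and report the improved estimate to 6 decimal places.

2.601880

With r = 2 the leading error scales as h^2, so the weight is 2^2 = 4.
4*2.5773113049 = 10.3092452196; 10.3092452196 − 2.5036052449 = 7.8056399747
7.8056399747 ÷ 3 = 2.6018799916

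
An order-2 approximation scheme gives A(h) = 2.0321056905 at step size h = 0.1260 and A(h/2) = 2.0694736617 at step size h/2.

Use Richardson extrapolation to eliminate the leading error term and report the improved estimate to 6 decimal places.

2.081930

Leading term ∝ h^2; use weight 4 = 2^2.
Weighted: 8.2778946468 − 2.0321056905 = 6.2457889563
(4×2.0694736617 − 2.0321056905)/(4 − 1) = 2.0819296521
Correction |R − A(h/2)| = 1.246e-02; gap |A(h/2) − A(h)| = 3.737e-02.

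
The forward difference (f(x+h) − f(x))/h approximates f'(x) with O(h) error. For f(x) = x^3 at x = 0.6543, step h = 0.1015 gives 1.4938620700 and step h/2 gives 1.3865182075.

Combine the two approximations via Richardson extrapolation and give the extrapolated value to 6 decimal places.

With r = 1 the leading error scales as h^1, so the weight is 2^1 = 2.
2^1 × A(h/2) = 2.7730364150; minus A(h) gives 1.2791743450.
R = 1.2791743450/1 = 1.2791743450
Correction |R − A(h/2)| = 1.073e-01; gap |A(h/2) − A(h)| = 1.073e-01.

1.279174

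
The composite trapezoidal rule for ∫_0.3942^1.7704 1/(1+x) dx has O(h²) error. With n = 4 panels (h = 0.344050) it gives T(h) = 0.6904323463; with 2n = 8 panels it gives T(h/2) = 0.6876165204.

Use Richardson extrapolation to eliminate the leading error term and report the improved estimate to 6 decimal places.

0.686678

r = 2, so 2^r = 4.
Weighted: 2.7504660816 − 0.6904323463 = 2.0600337353
R = 2.0600337353/3 = 0.6866779118
Shift from A(h/2): −0.0009386086.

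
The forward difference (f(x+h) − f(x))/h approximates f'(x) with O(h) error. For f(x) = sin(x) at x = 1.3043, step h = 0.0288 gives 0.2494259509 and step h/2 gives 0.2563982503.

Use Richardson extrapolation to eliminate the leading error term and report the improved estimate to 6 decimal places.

0.263371

Order 1 gives 2^r = 2 and 2^r − 1 = 1.
A(h/2) − A(h) = 0.2563982503 − 0.2494259509 = 0.0069722994
Correction (A(h/2) − A(h))/(2 − 1) = 0.0069722994/1 = 0.0069722994
R = 0.2563982503 + 0.0069722994 = 0.2633705497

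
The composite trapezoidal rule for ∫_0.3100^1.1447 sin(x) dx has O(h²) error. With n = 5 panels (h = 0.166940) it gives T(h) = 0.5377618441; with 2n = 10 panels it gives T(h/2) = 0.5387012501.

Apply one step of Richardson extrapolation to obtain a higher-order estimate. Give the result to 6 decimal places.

0.539014

r = 2, so 2^r = 4.
2^2*A(h/2) = 2.1548050004; minus A(h) gives 1.6170431563.
Divide by 2^2 − 1 = 3.
Result: 0.5390143854
Shift from A(h/2): +0.0003131353.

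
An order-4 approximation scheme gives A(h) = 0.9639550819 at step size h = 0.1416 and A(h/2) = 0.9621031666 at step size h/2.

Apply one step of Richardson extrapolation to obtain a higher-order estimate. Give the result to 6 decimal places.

0.961980

Method order is 4; weight 2^4 = 16.
16*0.9621031666 = 15.3936506656; 15.3936506656 − 0.9639550819 = 14.4296955837
14.4296955837 ÷ 15 = 0.9619797056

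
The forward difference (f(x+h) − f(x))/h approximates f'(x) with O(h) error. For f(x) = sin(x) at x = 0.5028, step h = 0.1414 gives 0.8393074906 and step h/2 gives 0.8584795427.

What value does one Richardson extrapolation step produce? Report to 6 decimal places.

0.877652

Leading term ∝ h^1; use weight 2 = 2^1.
Top: 2(0.8584795427) − (0.8393074906) = 0.8776515948
Denominator 2 − 1 = 1.
0.8776515948 ÷ 1 = 0.8776515948
Correction |R − A(h/2)| = 1.917e-02; gap |A(h/2) − A(h)| = 1.917e-02.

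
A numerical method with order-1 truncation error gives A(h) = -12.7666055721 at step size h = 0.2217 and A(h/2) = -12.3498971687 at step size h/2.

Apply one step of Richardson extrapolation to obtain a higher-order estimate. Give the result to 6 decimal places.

-11.933189

Order 1 gives 2^r = 2 and 2^r − 1 = 1.
2×(-12.3498971687) − (-12.7666055721) = -11.9331887653
Divide by 2^1 − 1 = 1.
Result: -11.9331887653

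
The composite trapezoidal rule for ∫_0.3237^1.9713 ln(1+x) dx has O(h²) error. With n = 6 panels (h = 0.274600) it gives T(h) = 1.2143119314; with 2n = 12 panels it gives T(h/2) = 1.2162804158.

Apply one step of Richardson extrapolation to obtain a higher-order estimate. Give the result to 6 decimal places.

1.216937

Leading term ∝ h^2; use weight 4 = 2^2.
Top: 4(1.2162804158) − (1.2143119314) = 3.6508097318
Denominator 4 − 1 = 3.
(4*1.2162804158 − 1.2143119314)/(4 − 1) = 1.2169365773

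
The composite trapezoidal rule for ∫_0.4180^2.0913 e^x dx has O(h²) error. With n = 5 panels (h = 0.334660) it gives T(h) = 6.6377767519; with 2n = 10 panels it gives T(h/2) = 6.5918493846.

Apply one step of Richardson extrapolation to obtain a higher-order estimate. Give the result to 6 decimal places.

6.576540

With r = 2 the leading error scales as h^2, so the weight is 2^2 = 4.
Weighted: 26.3673975384 − 6.6377767519 = 19.7296207865
Denominator 4 − 1 = 3.
So the Richardson estimate is 6.5765402622.
Correction |R − A(h/2)| = 1.531e-02; gap |A(h/2) − A(h)| = 4.593e-02.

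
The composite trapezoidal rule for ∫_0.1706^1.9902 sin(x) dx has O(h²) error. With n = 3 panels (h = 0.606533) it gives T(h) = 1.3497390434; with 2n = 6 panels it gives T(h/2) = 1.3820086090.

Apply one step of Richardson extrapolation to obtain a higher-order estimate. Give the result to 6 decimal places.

1.392765

Error is O(h^2); halving h shrinks it by 2^2 = 4.
4·1.3820086090 = 5.5280344360; 5.5280344360 − 1.3497390434 = 4.1782953926
Denominator 4 − 1 = 3.
So the Richardson estimate is 1.3927651309.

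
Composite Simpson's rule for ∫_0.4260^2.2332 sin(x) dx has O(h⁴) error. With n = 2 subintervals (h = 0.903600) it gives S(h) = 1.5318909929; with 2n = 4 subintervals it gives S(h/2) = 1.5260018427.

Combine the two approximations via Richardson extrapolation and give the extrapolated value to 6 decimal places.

r = 4, so 2^r = 16.
16*1.5260018427 = 24.4160294832; subtract 1.5318909929 → 22.8841384903
Divide by 2^4 − 1 = 15.
Result: 1.5256092327
Gap between inputs: 5.889e-03; correction applied: −0.0003926100.

1.525609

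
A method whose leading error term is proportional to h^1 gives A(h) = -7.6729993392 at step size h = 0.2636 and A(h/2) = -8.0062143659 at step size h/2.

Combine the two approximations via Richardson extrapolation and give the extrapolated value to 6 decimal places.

-8.339429

Order 1 gives 2^r = 2 and 2^r − 1 = 1.
A(h/2) − A(h) = -8.0062143659 − (-7.6729993392) = -0.3332150267
Divide by 2^1 − 1 = 1: (-0.3332150267)/1 = -0.3332150267
R = A(h/2) + (A(h/2) − A(h))/1 = -8.0062143659 − 0.3332150267 = -8.3394293926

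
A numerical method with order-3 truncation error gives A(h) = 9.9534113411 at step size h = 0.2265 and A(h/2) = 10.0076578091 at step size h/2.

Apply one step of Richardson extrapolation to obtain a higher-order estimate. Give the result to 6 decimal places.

With r = 3 the leading error scales as h^3, so the weight is 2^3 = 8.
Numerator 8×A(h/2) − A(h) = 8×10.0076578091 − 9.9534113411 = 70.1078511317
Divide by 2^3 − 1 = 7.
Result: 10.0154073045
Gap between inputs: 5.425e-02; correction applied: +0.0077494954.

10.015407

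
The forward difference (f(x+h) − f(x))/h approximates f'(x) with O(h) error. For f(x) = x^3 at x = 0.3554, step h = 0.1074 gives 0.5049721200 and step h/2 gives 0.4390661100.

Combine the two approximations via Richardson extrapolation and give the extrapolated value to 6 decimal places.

0.373160

With r = 1 the leading error scales as h^1, so the weight is 2^1 = 2.
2^1 × A(h/2) = 0.8781322200; minus A(h) gives 0.3731601000.
Denominator 2 − 1 = 1.
R = 0.3731601000/1 = 0.3731601000
Shift from A(h/2): −0.0659060100.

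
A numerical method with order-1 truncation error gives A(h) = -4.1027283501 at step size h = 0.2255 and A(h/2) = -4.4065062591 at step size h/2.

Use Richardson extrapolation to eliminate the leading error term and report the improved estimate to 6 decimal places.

r = 1: numerator weight 2, denominator 1.
Top: 2(-4.4065062591) − (-4.1027283501) = -4.7102841681
Denominator 2 − 1 = 1.
(-4.7102841681) ÷ 1 = -4.7102841681
Correction |R − A(h/2)| = 3.038e-01; gap |A(h/2) − A(h)| = 3.038e-01.

-4.710284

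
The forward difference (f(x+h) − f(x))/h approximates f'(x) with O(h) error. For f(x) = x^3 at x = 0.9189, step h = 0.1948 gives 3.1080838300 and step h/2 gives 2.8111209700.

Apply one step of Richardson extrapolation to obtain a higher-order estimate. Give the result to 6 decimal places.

2.514158

Order 1 gives 2^r = 2 and 2^r − 1 = 1.
Top: 2(2.8111209700) − (3.1080838300) = 2.5141581100
Denominator 2 − 1 = 1.
R = 2.5141581100/1 = 2.5141581100
Shift from A(h/2): −0.2969628600.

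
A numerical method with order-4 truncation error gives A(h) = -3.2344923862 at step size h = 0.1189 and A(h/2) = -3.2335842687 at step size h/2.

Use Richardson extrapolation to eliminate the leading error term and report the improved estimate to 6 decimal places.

-3.233524

Leading term ∝ h^4; use weight 16 = 2^4.
2^4·A(h/2) = -51.7373482992; minus A(h) gives -48.5028559130.
R = (-48.5028559130)/15 = -3.2335237275
Correction |R − A(h/2)| = 6.054e-05; gap |A(h/2) − A(h)| = 9.081e-04.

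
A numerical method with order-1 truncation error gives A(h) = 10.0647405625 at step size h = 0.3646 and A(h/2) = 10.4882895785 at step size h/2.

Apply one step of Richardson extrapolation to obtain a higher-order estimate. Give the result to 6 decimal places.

10.911839

Order 1 gives 2^r = 2 and 2^r − 1 = 1.
2·10.4882895785 = 20.9765791570; subtract 10.0647405625 → 10.9118385945
R = 10.9118385945/1 = 10.9118385945
Shift from A(h/2): +0.4235490160.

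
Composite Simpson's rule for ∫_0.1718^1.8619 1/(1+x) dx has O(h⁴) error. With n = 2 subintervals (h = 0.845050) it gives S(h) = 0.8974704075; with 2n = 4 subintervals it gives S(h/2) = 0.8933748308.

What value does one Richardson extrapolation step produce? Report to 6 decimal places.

Order 4 gives 2^r = 16 and 2^r − 1 = 15.
2^4*A(h/2) = 14.2939972928; minus A(h) gives 13.3965268853.
Divide by 2^4 − 1 = 15.
Extrapolated: 13.3965268853 / 15 = 0.8931017924
Correction |R − A(h/2)| = 2.730e-04; gap |A(h/2) − A(h)| = 4.096e-03.

0.893102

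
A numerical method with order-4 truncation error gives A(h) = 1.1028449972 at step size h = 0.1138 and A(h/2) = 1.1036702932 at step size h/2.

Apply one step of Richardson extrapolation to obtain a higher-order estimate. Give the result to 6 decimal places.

1.103725

Leading term ∝ h^4; use weight 16 = 2^4.
16×1.1036702932 = 17.6587246912; subtract 1.1028449972 → 16.5558796940
Divide by 2^4 − 1 = 15.
Result: 1.1037253129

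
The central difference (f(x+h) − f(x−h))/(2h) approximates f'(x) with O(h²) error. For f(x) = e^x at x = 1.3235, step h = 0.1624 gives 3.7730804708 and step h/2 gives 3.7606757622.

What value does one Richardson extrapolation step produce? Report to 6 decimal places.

r = 2, so 2^r = 4.
Weighted: 15.0427030488 − 3.7730804708 = 11.2696225780
R = 11.2696225780/3 = 3.7565408593

3.756541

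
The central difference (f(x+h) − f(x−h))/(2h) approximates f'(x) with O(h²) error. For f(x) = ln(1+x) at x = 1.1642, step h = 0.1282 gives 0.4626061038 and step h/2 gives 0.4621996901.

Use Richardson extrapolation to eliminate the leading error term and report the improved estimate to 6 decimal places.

0.462064

Leading term ∝ h^2; use weight 4 = 2^2.
2^2·A(h/2) = 1.8487987604; minus A(h) gives 1.3861926566.
Divide by 2^2 − 1 = 3.
Result: 0.4620642189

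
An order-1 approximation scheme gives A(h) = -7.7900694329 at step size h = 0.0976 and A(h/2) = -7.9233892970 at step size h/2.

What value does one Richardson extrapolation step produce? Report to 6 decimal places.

-8.056709

Order 1 gives 2^r = 2 and 2^r − 1 = 1.
2^1 × A(h/2) = -15.8467785940; minus A(h) gives -8.0567091611.
(-8.0567091611) ÷ 1 = -8.0567091611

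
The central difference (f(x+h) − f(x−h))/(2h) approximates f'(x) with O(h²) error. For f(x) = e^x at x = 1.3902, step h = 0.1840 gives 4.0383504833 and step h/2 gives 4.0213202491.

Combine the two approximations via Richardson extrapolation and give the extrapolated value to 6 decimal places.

4.015644

The method has order 2: 2^2 = 4.
4 × 4.0213202491 = 16.0852809964; 16.0852809964 − 4.0383504833 = 12.0469305131
Extrapolated: 12.0469305131 / 3 = 4.0156435044
Shift from A(h/2): −0.0056767447.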